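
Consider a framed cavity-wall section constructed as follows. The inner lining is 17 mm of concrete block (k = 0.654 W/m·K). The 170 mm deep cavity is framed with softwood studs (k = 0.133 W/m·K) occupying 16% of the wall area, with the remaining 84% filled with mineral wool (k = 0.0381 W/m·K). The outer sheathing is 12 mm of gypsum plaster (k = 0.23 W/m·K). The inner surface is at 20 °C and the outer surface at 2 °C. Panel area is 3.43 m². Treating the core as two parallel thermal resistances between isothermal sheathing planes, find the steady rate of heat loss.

Q ≈ 18.9 W

Sheathing layers in series; stud and cavity paths in parallel between them.
R_inner = 0.017/(0.654×3.43) = 0.007578 K/W
R_stud  = 0.17/(0.133×0.16×3.43) = 2.329 K/W
R_cav   = 0.17/(0.0381×0.84×3.43) = 1.549 K/W
1/R_core = 1/R_stud + 1/R_cav → R_core = 0.9302 K/W
R_outer = 0.012/(0.23×3.43) = 0.01521 K/W
R_total = 0.953 K/W
Q = ΔT/R_total = 18/0.953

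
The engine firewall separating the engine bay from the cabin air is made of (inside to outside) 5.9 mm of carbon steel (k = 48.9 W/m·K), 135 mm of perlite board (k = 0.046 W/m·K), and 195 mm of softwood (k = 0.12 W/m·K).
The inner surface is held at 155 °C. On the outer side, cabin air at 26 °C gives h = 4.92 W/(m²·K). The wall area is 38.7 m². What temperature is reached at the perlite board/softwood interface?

T ≈ 75.5 °C

Thermal resistances in series:
R_carbon steel = L/(kA) = 0.0059/(48.9×38.7) = 3.118×10^-6 K/W
R_perlite board = L/(kA) = 0.135/(0.046×38.7) = 0.07583 K/W
R_softwood = L/(kA) = 0.195/(0.12×38.7) = 0.04199 K/W
R_outer film = 1/(h_o·A) = 1/(4.92×38.7) = 0.005252 K/W
R_total = 0.1231 K/W;  Q = ΔT/R_total = 129/0.1231 = 1048 W
T_interface = T_inner − Q·ΣR(inner→interface) = 155 − 1050×0.07584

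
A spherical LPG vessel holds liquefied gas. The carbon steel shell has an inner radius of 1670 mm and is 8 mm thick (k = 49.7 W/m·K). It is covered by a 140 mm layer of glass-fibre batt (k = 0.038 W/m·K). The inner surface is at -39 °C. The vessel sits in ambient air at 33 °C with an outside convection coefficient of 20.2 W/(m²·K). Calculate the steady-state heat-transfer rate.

For a spherical shell R = (1/r₁ − 1/r₂)/(4πk); film R = 1/(h·4πr²). In series:
R_carbon steel shell = (1/1.67 − 1/1.678)/(4π×49.7) = 4.571×10^-6 K/W
R_glass-fibre batt = (1/1.678 − 1/1.818)/(4π×0.038) = 0.09611 K/W
R_outer film = 1/(h·4πr_o²) = 1/(20.2×4π×1.818²) = 0.001192 K/W
R_total = 0.0973 K/W
Q = ΔT/R_total = 72/0.0973

Q ≈ 740 W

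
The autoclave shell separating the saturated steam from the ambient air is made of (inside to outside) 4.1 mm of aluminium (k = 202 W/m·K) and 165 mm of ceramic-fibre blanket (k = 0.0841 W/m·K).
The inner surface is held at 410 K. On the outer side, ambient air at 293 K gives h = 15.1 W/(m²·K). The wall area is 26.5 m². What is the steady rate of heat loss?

Q ≈ 1530 W

Model the wall as resistances in series:
R_aluminium = L/(kA) = 0.0041/(202×26.5) = 7.659×10^-7 K/W
R_ceramic-fibre blanket = L/(kA) = 0.165/(0.0841×26.5) = 0.07404 K/W
R_outer film = 1/(h_o·A) = 1/(15.1×26.5) = 0.002499 K/W
R_total = 0.07654 K/W
Q = ΔT / R_total = 117 / 0.07654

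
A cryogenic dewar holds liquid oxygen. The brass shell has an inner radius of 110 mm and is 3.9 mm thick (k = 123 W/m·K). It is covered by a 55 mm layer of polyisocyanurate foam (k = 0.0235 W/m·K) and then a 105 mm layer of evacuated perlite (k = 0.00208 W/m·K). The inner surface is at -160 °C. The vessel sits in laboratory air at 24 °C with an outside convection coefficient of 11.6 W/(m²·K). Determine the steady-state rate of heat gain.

For a spherical shell R = (1/r₁ − 1/r₂)/(4πk); film R = 1/(h·4πr²). In series:
R_brass shell = (1/0.11 − 1/0.1139)/(4π×123) = 2.014×10^-4 K/W
R_polyisocyanurate foam = (1/0.1139 − 1/0.1689)/(4π×0.0235) = 9.681 K/W
R_evacuated perlite = (1/0.1689 − 1/0.2739)/(4π×0.00208) = 86.83 K/W
R_outer film = 1/(h·4πr_o²) = 1/(11.6×4π×0.2739²) = 0.09144 K/W
R_total = 96.61 K/W
Q = ΔT/R_total = 184/96.61

Q ≈ 1.9 W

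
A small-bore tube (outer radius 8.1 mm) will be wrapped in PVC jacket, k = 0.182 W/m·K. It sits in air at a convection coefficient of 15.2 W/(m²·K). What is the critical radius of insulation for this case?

r_cr ≈ 12 mm

For a cylinder r_cr = k/h = 0.182/15.2
r_cr = 12 mm; since the bare radius (8.1 mm) is below r_cr, adding a thin layer of insulation will *increase* heat loss.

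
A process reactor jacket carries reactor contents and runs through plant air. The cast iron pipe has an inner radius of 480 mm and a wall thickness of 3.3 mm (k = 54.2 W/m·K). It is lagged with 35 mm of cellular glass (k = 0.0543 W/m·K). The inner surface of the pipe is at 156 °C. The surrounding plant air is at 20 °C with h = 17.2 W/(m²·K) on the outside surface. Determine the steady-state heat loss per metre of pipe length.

For a radial system each layer contributes R = ln(r_out/r_in)/(2πkL); films add R = 1/(hA).
R_cast iron pipe wall = ln(483.3/480)/(2π×54.2×1) = 2.012×10^-5 K/W
R_cellular glass = ln(518.3/483.3)/(2π×0.0543×1) = 0.2049 K/W
R_outer film = 1/(h_o·2πr_oL) = 1/(17.2×2π×0.5183×1) = 0.01785 K/W
R_total = 0.2228 K/W
Q = ΔT/R_total = 136/0.2228

q′ ≈ 610 W/m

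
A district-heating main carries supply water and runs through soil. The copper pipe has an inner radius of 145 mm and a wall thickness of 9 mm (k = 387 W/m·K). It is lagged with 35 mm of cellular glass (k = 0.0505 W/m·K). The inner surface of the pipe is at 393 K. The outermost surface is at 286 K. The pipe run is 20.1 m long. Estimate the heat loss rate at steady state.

Q ≈ 3330 W

Treating each annulus and film as a series resistance:
R_copper pipe wall = ln(154/145)/(2π×387×20.1) = 1.232×10^-6 K/W
R_cellular glass = ln(189/154)/(2π×0.0505×20.1) = 0.03211 K/W
R_total = 0.03211 K/W
Q = ΔT/R_total = 107/0.03211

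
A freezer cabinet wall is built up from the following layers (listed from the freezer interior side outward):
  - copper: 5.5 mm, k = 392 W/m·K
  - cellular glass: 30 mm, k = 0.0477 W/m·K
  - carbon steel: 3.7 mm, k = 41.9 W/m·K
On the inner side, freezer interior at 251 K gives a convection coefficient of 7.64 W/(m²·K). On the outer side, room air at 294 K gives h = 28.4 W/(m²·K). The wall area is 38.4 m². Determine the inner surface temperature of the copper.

T ≈ 258 K

Treating each layer as a thermal resistance in series:
R_inner film = 1/(h_i·A) = 1/(7.64×38.4) = 0.003409 K/W
R_copper = L/(kA) = 0.0055/(392×38.4) = 3.654×10^-7 K/W
R_cellular glass = L/(kA) = 0.03/(0.0477×38.4) = 0.01638 K/W
R_carbon steel = L/(kA) = 0.0037/(41.9×38.4) = 2.3×10^-6 K/W
R_outer film = 1/(h_o·A) = 1/(28.4×38.4) = 9.17×10^-4 K/W
R_total = 0.02071 K/W;  Q = ΔT/R_total = 43/0.02071 = 2077 W
T_interface = T_inner + Q·ΣR(inner→interface) = 251 + 2080×0.003409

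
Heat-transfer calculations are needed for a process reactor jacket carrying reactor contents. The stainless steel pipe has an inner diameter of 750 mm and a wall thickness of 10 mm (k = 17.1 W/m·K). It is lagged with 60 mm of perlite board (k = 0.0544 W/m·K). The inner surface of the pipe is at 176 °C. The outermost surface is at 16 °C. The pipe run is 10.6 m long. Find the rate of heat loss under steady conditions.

Q ≈ 4000 W

Cylindrical conduction, so R = ln(r₂/r₁)/(2πkL) per layer, in series:
R_stainless steel pipe wall = ln(385/375)/(2π×17.1×10.6) = 2.311×10^-5 K/W
R_perlite board = ln(445/385)/(2π×0.0544×10.6) = 0.03997 K/W
R_total = 0.04 K/W
Q = ΔT/R_total = 160/0.04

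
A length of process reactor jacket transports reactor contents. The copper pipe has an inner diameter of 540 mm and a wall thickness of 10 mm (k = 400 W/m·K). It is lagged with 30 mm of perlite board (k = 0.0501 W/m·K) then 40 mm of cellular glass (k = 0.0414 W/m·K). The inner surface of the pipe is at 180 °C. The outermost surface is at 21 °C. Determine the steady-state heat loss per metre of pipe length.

q′ ≈ 201 W/m

Treating each annulus and film as a series resistance:
R_copper pipe wall = ln(280/270)/(2π×400×1) = 1.447×10^-5 K/W
R_perlite board = ln(310/280)/(2π×0.0501×1) = 0.3233 K/W
R_cellular glass = ln(350/310)/(2π×0.0414×1) = 0.4666 K/W
R_total = 0.7899 K/W
Q = ΔT/R_total = 159/0.7899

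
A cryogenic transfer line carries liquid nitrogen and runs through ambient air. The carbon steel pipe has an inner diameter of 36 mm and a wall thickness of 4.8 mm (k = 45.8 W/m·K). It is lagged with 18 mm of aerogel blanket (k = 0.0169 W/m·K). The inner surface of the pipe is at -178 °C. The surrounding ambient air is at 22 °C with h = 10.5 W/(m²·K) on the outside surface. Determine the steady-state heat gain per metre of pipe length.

Per-layer cylindrical resistances, series-summed:
R_carbon steel pipe wall = ln(22.8/18)/(2π×45.8×1) = 8.215×10^-4 K/W
R_aerogel blanket = ln(40.8/22.8)/(2π×0.0169×1) = 5.48 K/W
R_outer film = 1/(h_o·2πr_oL) = 1/(10.5×2π×0.0408×1) = 0.3715 K/W
R_total = 5.853 K/W
Q = ΔT/R_total = 200/5.853

q′ ≈ 34.2 W/m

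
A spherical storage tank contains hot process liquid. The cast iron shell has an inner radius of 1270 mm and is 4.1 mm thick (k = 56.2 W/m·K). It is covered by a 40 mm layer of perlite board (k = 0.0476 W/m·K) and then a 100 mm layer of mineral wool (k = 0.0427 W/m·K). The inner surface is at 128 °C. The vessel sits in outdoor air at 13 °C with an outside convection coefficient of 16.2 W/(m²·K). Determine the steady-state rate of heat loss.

Each spherical layer contributes R = (1/r_i − 1/r_o)/(4πk):
R_cast iron shell = (1/1.27 − 1/1.2741)/(4π×56.2) = 3.588×10^-6 K/W
R_perlite board = (1/1.2741 − 1/1.3141)/(4π×0.0476) = 0.03994 K/W
R_mineral wool = (1/1.3141 − 1/1.4141)/(4π×0.0427) = 0.1003 K/W
R_outer film = 1/(h·4πr_o²) = 1/(16.2×4π×1.4141²) = 0.002456 K/W
R_total = 0.1427 K/W
Q = ΔT/R_total = 115/0.1427

Q ≈ 806 W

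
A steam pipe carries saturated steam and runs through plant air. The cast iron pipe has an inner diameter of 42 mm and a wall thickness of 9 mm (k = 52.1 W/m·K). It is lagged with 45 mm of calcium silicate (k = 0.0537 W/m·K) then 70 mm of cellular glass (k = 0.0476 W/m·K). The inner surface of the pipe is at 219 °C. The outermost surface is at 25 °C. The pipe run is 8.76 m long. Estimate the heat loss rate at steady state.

Q ≈ 345 W

Radial resistances (cylindrical: R_cond = ln(r_o/r_i)/(2πkL), R_conv = 1/(h·2πrL)):
R_cast iron pipe wall = ln(30/21)/(2π×52.1×8.76) = 1.244×10^-4 K/W
R_calcium silicate = ln(75/30)/(2π×0.0537×8.76) = 0.31 K/W
R_cellular glass = ln(145/75)/(2π×0.0476×8.76) = 0.2516 K/W
R_total = 0.5618 K/W
Q = ΔT/R_total = 194/0.5618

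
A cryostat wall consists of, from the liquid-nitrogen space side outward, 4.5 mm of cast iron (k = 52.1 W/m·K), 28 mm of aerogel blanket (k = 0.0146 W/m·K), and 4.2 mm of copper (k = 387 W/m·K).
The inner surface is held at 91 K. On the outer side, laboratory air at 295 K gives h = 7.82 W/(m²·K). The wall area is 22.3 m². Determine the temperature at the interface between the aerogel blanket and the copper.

T ≈ 282 K

Model the wall as resistances in series:
R_cast iron = L/(kA) = 0.0045/(52.1×22.3) = 3.873×10^-6 K/W
R_aerogel blanket = L/(kA) = 0.028/(0.0146×22.3) = 0.086 K/W
R_copper = L/(kA) = 0.0042/(387×22.3) = 4.867×10^-7 K/W
R_outer film = 1/(h_o·A) = 1/(7.82×22.3) = 0.005734 K/W
R_total = 0.09174 K/W;  Q = ΔT/R_total = 204/0.09174 = 2224 W
T_interface = T_inner + Q·ΣR(inner→interface) = 91 + 2220×0.086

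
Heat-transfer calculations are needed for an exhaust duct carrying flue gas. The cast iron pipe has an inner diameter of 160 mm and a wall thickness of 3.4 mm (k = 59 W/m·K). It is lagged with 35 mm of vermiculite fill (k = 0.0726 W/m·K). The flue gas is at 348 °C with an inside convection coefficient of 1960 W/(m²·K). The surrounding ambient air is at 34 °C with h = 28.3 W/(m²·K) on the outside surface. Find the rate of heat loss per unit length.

q′ ≈ 384 W/m

Radial resistances (cylindrical: R_cond = ln(r_o/r_i)/(2πkL), R_conv = 1/(h·2πrL)):
R_inner film = 1/(h_i·2πr₁L) = 1/(1960×2π×0.08×1) = 0.001015 K/W
R_cast iron pipe wall = ln(83.4/80)/(2π×59×1) = 1.123×10^-4 K/W
R_vermiculite fill = ln(118.4/83.4)/(2π×0.0726×1) = 0.7682 K/W
R_outer film = 1/(h_o·2πr_oL) = 1/(28.3×2π×0.1184×1) = 0.0475 K/W
R_total = 0.8168 K/W
Q = ΔT/R_total = 314/0.8168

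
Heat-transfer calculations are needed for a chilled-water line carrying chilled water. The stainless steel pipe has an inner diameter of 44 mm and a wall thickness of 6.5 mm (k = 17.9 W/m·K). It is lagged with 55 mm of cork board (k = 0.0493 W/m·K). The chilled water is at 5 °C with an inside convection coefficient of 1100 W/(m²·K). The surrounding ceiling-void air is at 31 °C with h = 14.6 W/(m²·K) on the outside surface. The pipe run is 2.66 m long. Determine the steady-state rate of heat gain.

Q ≈ 19.2 W

For a radial system each layer contributes R = ln(r_out/r_in)/(2πkL); films add R = 1/(hA).
R_inner film = 1/(h_i·2πr₁L) = 1/(1100×2π×0.022×2.66) = 0.002472 K/W
R_stainless steel pipe wall = ln(28.5/22)/(2π×17.9×2.66) = 8.653×10^-4 K/W
R_cork board = ln(83.5/28.5)/(2π×0.0493×2.66) = 1.305 K/W
R_outer film = 1/(h_o·2πr_oL) = 1/(14.6×2π×0.0835×2.66) = 0.04908 K/W
R_total = 1.357 K/W
Q = ΔT/R_total = 26/1.357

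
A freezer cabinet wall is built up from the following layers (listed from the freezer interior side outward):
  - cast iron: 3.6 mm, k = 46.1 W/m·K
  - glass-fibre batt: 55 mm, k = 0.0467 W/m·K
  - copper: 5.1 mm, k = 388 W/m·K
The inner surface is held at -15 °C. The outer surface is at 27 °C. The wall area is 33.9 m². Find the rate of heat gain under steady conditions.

Thermal resistances in series:
R_cast iron = L/(kA) = 0.0036/(46.1×33.9) = 2.304×10^-6 K/W
R_glass-fibre batt = L/(kA) = 0.055/(0.0467×33.9) = 0.03474 K/W
R_copper = L/(kA) = 0.0051/(388×33.9) = 3.877×10^-7 K/W
R_total = 0.03474 K/W
Q = ΔT / R_total = 42 / 0.03474

Q ≈ 1210 W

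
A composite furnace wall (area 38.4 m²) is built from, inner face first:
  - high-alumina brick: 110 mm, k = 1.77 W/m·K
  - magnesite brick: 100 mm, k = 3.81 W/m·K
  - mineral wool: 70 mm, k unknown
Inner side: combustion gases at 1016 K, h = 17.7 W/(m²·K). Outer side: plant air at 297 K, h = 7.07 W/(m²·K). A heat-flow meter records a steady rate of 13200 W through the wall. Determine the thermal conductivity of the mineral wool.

k ≈ 0.0388 W/(m·K)

Model the wall as resistances in series:
R_inner film = 1/(h_i·A) = 1/(17.7×38.4) = 0.001471 K/W
R_high-alumina brick = L/(kA) = 0.11/(1.77×38.4) = 0.001618 K/W
R_magnesite brick = L/(kA) = 0.1/(3.81×38.4) = 6.835×10^-4 K/W
R_outer film = 1/(h_o·A) = 1/(7.07×38.4) = 0.003683 K/W
Sum of known resistances R_other = 0.007457 K/W
Total R = ΔT/Q = 719/13200 = 0.05447 K/W
R_mineral wool = R_total − R_other = 0.04701 K/W
k = L/(R·A) = 0.07/(0.04701×38.4)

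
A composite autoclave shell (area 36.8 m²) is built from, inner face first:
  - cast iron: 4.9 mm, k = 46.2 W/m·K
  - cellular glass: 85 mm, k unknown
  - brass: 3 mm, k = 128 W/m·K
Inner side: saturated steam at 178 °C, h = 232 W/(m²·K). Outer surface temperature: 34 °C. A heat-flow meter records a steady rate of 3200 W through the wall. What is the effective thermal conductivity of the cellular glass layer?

k ≈ 0.0515 W/(m·K)

Thermal resistances in series:
R_inner film = 1/(h_i·A) = 1/(232×36.8) = 1.171×10^-4 K/W
R_cast iron = L/(kA) = 0.0049/(46.2×36.8) = 2.882×10^-6 K/W
R_brass = L/(kA) = 0.003/(128×36.8) = 6.369×10^-7 K/W
Sum of known resistances R_other = 1.206×10^-4 K/W
Total R = ΔT/Q = 144/3200 = 0.045 K/W
R_cellular glass = R_total − R_other = 0.04488 K/W
k = L/(R·A) = 0.085/(0.04488×36.8)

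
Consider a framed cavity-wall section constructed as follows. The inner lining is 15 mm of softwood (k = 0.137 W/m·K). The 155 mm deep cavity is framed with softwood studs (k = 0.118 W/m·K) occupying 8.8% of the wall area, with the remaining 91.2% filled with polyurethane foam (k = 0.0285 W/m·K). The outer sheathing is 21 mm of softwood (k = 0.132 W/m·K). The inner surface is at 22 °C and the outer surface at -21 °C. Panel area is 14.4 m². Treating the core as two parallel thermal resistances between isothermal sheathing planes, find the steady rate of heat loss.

Sheathing layers in series; stud and cavity paths in parallel between them.
R_inner = 0.015/(0.137×14.4) = 0.007603 K/W
R_stud  = 0.155/(0.118×0.088×14.4) = 1.037 K/W
R_cav   = 0.155/(0.0285×0.912×14.4) = 0.4141 K/W
1/R_core = 1/R_stud + 1/R_cav → R_core = 0.2959 K/W
R_outer = 0.021/(0.132×14.4) = 0.01105 K/W
R_total = 0.3146 K/W
Q = ΔT/R_total = 43/0.3146

Q ≈ 137 W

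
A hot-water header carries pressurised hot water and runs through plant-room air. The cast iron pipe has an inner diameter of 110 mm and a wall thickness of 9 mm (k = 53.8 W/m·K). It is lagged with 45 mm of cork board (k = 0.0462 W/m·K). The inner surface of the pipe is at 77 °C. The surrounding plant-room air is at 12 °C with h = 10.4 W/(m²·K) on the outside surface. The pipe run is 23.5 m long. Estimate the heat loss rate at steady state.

Q ≈ 773 W

Per-layer cylindrical resistances, series-summed:
R_cast iron pipe wall = ln(64/55)/(2π×53.8×23.5) = 1.908×10^-5 K/W
R_cork board = ln(109/64)/(2π×0.0462×23.5) = 0.07806 K/W
R_outer film = 1/(h_o·2πr_oL) = 1/(10.4×2π×0.109×23.5) = 0.005974 K/W
R_total = 0.08405 K/W
Q = ΔT/R_total = 65/0.08405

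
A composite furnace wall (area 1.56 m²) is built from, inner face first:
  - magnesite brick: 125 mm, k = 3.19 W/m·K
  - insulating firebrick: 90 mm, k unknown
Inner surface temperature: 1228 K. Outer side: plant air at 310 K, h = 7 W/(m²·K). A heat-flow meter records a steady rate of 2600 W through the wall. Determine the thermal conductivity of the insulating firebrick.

Series thermal resistances:
R_magnesite brick = L/(kA) = 0.125/(3.19×1.56) = 0.02512 K/W
R_outer film = 1/(h_o·A) = 1/(7×1.56) = 0.09158 K/W
Sum of known resistances R_other = 0.1167 K/W
Total R = ΔT/Q = 918/2600 = 0.3531 K/W
R_insulating firebrick = R_total − R_other = 0.2364 K/W
k = L/(R·A) = 0.09/(0.2364×1.56)

k ≈ 0.244 W/(m·K)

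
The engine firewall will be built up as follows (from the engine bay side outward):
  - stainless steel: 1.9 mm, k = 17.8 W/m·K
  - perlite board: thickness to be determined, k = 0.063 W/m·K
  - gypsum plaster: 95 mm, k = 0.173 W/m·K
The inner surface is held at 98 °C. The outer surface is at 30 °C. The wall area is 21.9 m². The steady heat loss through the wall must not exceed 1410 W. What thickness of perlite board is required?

L ≈ 31.9 mm

Series thermal resistances:
R_stainless steel = L/(kA) = 0.0019/(17.8×21.9) = 4.874×10^-6 K/W
R_gypsum plaster = L/(kA) = 0.095/(0.173×21.9) = 0.02507 K/W
Sum of the known resistances R_other = 0.02508 K/W
Required total resistance R_tot = ΔT/Q_allow = 68/1410 = 0.04823 K/W
R_perlite board = R_tot − R_other = 0.02315 K/W
L = R·k·A = 0.02315×0.063×21.9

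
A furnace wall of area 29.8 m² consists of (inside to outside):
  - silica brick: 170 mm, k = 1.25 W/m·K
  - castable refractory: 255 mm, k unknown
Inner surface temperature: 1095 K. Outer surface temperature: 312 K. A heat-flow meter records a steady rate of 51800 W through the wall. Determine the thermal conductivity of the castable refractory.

Series thermal resistances:
R_silica brick = L/(kA) = 0.17/(1.25×29.8) = 0.004564 K/W
Sum of known resistances R_other = 0.004564 K/W
Total R = ΔT/Q = 783/51800 = 0.01512 K/W
R_castable refractory = R_total − R_other = 0.01055 K/W
k = L/(R·A) = 0.255/(0.01055×29.8)

k ≈ 0.811 W/(m·K)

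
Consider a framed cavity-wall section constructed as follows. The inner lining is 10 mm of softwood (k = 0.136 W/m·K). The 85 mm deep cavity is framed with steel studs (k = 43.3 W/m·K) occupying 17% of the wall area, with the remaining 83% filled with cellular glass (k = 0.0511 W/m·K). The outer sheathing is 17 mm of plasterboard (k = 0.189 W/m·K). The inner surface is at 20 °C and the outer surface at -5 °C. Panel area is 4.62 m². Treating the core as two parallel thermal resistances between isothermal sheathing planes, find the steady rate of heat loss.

Sheathing layers in series; stud and cavity paths in parallel between them.
R_inner = 0.01/(0.136×4.62) = 0.01592 K/W
R_stud  = 0.085/(43.3×0.17×4.62) = 0.002499 K/W
R_cav   = 0.085/(0.0511×0.83×4.62) = 0.4338 K/W
1/R_core = 1/R_stud + 1/R_cav → R_core = 0.002485 K/W
R_outer = 0.017/(0.189×4.62) = 0.01947 K/W
R_total = 0.03787 K/W
Q = ΔT/R_total = 25/0.03787

Q ≈ 660 W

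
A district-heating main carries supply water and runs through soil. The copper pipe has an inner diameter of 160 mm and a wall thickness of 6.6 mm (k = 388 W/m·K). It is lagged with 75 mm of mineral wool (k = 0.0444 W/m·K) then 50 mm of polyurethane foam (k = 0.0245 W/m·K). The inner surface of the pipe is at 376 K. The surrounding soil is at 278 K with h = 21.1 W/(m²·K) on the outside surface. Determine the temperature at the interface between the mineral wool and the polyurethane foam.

Per-layer cylindrical resistances, series-summed:
R_copper pipe wall = ln(86.6/80)/(2π×388×1) = 3.252×10^-5 K/W
R_mineral wool = ln(161.6/86.6)/(2π×0.0444×1) = 2.236 K/W
R_polyurethane foam = ln(211.6/161.6)/(2π×0.0245×1) = 1.751 K/W
R_outer film = 1/(h_o·2πr_oL) = 1/(21.1×2π×0.2116×1) = 0.03565 K/W
R_total = 4.023 K/W
Q = ΔT/R_total = 98/4.023
Q = 24.4 W/m
T_interface = T_inner − Q·ΣR(inner→interface) = 376 − 24.4×2.236

T ≈ 322 K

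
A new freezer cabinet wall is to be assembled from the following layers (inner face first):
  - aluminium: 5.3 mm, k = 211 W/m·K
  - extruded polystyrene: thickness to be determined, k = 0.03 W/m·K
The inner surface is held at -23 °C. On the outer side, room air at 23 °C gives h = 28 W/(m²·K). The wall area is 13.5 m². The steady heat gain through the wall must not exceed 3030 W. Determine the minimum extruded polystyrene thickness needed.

Model the wall as resistances in series:
R_aluminium = L/(kA) = 0.0053/(211×13.5) = 1.861×10^-6 K/W
R_outer film = 1/(h_o·A) = 1/(28×13.5) = 0.002646 K/W
Sum of the known resistances R_other = 0.002647 K/W
Required total resistance R_tot = ΔT/Q_allow = 46/3030 = 0.01518 K/W
R_extruded polystyrene = R_tot − R_other = 0.01253 K/W
L = R·k·A = 0.01253×0.03×13.5

L ≈ 5.08 mm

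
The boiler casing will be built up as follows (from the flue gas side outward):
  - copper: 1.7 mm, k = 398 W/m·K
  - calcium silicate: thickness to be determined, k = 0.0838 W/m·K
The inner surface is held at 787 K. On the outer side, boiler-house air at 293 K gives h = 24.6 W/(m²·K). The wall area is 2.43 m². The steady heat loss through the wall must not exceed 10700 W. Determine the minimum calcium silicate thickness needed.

L ≈ 5.99 mm

Model the wall as resistances in series:
R_copper = L/(kA) = 0.0017/(398×2.43) = 1.758×10^-6 K/W
R_outer film = 1/(h_o·A) = 1/(24.6×2.43) = 0.01673 K/W
Sum of the known resistances R_other = 0.01673 K/W
Required total resistance R_tot = ΔT/Q_allow = 494/10700 = 0.04617 K/W
R_calcium silicate = R_tot − R_other = 0.02944 K/W
L = R·k·A = 0.02944×0.0838×2.43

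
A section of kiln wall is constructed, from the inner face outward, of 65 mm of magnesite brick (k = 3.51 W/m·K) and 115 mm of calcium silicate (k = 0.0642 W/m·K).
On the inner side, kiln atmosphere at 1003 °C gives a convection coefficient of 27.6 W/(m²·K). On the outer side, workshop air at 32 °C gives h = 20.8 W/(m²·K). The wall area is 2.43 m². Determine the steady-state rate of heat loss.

Series thermal resistances:
R_inner film = 1/(h_i·A) = 1/(27.6×2.43) = 0.01491 K/W
R_magnesite brick = L/(kA) = 0.065/(3.51×2.43) = 0.007621 K/W
R_calcium silicate = L/(kA) = 0.115/(0.0642×2.43) = 0.7372 K/W
R_outer film = 1/(h_o·A) = 1/(20.8×2.43) = 0.01978 K/W
R_total = 0.7795 K/W
Q = ΔT / R_total = 971 / 0.7795

Q ≈ 1250 W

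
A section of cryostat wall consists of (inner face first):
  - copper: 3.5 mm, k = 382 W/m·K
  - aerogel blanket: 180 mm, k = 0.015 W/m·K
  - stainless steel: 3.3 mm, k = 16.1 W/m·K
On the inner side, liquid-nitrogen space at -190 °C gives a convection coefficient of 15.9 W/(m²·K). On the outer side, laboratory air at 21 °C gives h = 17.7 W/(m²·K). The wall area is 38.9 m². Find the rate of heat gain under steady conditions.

Thermal resistances in series:
R_inner film = 1/(h_i·A) = 1/(15.9×38.9) = 0.001617 K/W
R_copper = L/(kA) = 0.0035/(382×38.9) = 2.355×10^-7 K/W
R_aerogel blanket = L/(kA) = 0.18/(0.015×38.9) = 0.3085 K/W
R_stainless steel = L/(kA) = 0.0033/(16.1×38.9) = 5.269×10^-6 K/W
R_outer film = 1/(h_o·A) = 1/(17.7×38.9) = 0.001452 K/W
R_total = 0.3116 K/W
Q = ΔT / R_total = 211 / 0.3116

Q ≈ 677 W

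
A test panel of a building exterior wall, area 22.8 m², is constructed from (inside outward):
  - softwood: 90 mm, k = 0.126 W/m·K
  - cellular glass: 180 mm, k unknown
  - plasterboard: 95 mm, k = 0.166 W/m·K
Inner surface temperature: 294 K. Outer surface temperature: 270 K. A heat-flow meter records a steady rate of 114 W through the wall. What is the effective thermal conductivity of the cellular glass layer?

k ≈ 0.0512 W/(m·K)

Model the wall as resistances in series:
R_softwood = L/(kA) = 0.09/(0.126×22.8) = 0.03133 K/W
R_plasterboard = L/(kA) = 0.095/(0.166×22.8) = 0.0251 K/W
Sum of known resistances R_other = 0.05643 K/W
Total R = ΔT/Q = 24/114 = 0.2105 K/W
R_cellular glass = R_total − R_other = 0.1541 K/W
k = L/(R·A) = 0.18/(0.1541×22.8)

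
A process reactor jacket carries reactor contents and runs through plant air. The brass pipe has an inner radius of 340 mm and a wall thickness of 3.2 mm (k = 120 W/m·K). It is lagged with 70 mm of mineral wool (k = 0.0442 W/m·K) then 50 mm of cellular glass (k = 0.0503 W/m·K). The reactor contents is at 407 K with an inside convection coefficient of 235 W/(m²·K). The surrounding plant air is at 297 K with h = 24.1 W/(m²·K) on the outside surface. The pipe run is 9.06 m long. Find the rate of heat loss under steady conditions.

Radial resistances (cylindrical: R_cond = ln(r_o/r_i)/(2πkL), R_conv = 1/(h·2πrL)):
R_inner film = 1/(h_i·2πr₁L) = 1/(235×2π×0.34×9.06) = 2.199×10^-4 K/W
R_brass pipe wall = ln(343.2/340)/(2π×120×9.06) = 1.371×10^-6 K/W
R_mineral wool = ln(413.2/343.2)/(2π×0.0442×9.06) = 0.07377 K/W
R_cellular glass = ln(463.2/413.2)/(2π×0.0503×9.06) = 0.03989 K/W
R_outer film = 1/(h_o·2πr_oL) = 1/(24.1×2π×0.4632×9.06) = 0.001574 K/W
R_total = 0.1155 K/W
Q = ΔT/R_total = 110/0.1155

Q ≈ 953 W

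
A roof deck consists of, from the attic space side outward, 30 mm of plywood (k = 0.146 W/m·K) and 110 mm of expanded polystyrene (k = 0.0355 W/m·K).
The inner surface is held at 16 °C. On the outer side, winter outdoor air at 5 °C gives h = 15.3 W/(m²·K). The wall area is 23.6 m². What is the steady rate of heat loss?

Q ≈ 77 W

Treating each layer as a thermal resistance in series:
R_plywood = L/(kA) = 0.03/(0.146×23.6) = 0.008707 K/W
R_expanded polystyrene = L/(kA) = 0.11/(0.0355×23.6) = 0.1313 K/W
R_outer film = 1/(h_o·A) = 1/(15.3×23.6) = 0.002769 K/W
R_total = 0.1428 K/W
Q = ΔT / R_total = 11 / 0.1428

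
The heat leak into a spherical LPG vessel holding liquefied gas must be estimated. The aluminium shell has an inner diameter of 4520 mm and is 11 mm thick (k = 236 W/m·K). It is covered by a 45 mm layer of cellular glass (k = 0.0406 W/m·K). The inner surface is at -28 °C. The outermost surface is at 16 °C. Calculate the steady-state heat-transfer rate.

Q ≈ 2620 W

For a spherical shell R = (1/r₁ − 1/r₂)/(4πk); film R = 1/(h·4πr²). In series:
R_aluminium shell = (1/2.26 − 1/2.271)/(4π×236) = 7.227×10^-7 K/W
R_cellular glass = (1/2.271 − 1/2.316)/(4π×0.0406) = 0.01677 K/W
R_total = 0.01677 K/W
Q = ΔT/R_total = 44/0.01677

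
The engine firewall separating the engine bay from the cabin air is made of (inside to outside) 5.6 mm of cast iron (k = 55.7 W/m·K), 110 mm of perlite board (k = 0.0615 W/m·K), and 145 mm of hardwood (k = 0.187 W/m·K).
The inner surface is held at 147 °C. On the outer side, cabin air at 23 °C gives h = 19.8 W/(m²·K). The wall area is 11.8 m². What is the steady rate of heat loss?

Using the resistance-network approach (series):
R_cast iron = L/(kA) = 0.0056/(55.7×11.8) = 8.52×10^-6 K/W
R_perlite board = L/(kA) = 0.11/(0.0615×11.8) = 0.1516 K/W
R_hardwood = L/(kA) = 0.145/(0.187×11.8) = 0.06571 K/W
R_outer film = 1/(h_o·A) = 1/(19.8×11.8) = 0.00428 K/W
R_total = 0.2216 K/W
Q = ΔT / R_total = 124 / 0.2216

Q ≈ 560 W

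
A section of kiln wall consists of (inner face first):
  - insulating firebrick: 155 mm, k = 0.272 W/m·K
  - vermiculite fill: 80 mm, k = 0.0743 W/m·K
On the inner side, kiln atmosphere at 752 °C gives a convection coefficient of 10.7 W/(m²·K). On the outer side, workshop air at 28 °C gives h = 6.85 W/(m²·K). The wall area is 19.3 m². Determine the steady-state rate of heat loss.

Series thermal resistances:
R_inner film = 1/(h_i·A) = 1/(10.7×19.3) = 0.004842 K/W
R_insulating firebrick = L/(kA) = 0.155/(0.272×19.3) = 0.02953 K/W
R_vermiculite fill = L/(kA) = 0.08/(0.0743×19.3) = 0.05579 K/W
R_outer film = 1/(h_o·A) = 1/(6.85×19.3) = 0.007564 K/W
R_total = 0.09772 K/W
Q = ΔT / R_total = 724 / 0.09772

Q ≈ 7410 W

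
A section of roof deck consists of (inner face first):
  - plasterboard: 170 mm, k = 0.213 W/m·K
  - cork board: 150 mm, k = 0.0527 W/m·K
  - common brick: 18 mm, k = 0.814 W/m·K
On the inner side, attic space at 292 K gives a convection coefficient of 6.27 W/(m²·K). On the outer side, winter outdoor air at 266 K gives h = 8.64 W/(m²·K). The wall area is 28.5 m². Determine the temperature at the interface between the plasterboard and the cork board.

Model the wall as resistances in series:
R_inner film = 1/(h_i·A) = 1/(6.27×28.5) = 0.005596 K/W
R_plasterboard = L/(kA) = 0.17/(0.213×28.5) = 0.028 K/W
R_cork board = L/(kA) = 0.15/(0.0527×28.5) = 0.09987 K/W
R_common brick = L/(kA) = 0.018/(0.814×28.5) = 7.759×10^-4 K/W
R_outer film = 1/(h_o·A) = 1/(8.64×28.5) = 0.004061 K/W
R_total = 0.1383 K/W;  Q = ΔT/R_total = 26/0.1383 = 188 W
T_interface = T_inner − Q·ΣR(inner→interface) = 292 − 188×0.0336

T ≈ 286 K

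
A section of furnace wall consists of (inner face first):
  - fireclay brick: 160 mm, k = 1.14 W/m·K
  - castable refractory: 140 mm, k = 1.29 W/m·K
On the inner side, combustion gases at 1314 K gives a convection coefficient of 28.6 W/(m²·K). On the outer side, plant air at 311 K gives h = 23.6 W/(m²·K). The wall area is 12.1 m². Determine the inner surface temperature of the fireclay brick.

T ≈ 1210 K

Using the resistance-network approach (series):
R_inner film = 1/(h_i·A) = 1/(28.6×12.1) = 0.00289 K/W
R_fireclay brick = L/(kA) = 0.16/(1.14×12.1) = 0.0116 K/W
R_castable refractory = L/(kA) = 0.14/(1.29×12.1) = 0.008969 K/W
R_outer film = 1/(h_o·A) = 1/(23.6×12.1) = 0.003502 K/W
R_total = 0.02696 K/W;  Q = ΔT/R_total = 1003/0.02696 = 37200 W
T_interface = T_inner − Q·ΣR(inner→interface) = 1314 − 37200×0.00289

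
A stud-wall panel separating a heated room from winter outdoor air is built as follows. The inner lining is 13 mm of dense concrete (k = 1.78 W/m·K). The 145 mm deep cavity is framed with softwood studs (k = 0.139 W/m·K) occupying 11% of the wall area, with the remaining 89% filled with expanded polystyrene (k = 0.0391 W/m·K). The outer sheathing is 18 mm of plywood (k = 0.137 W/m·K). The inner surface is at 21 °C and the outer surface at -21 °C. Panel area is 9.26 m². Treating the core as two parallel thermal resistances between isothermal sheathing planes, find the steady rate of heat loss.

Q ≈ 128 W

Sheathing layers in series; stud and cavity paths in parallel between them.
R_inner = 0.013/(1.78×9.26) = 7.887×10^-4 K/W
R_stud  = 0.145/(0.139×0.11×9.26) = 1.024 K/W
R_cav   = 0.145/(0.0391×0.89×9.26) = 0.45 K/W
1/R_core = 1/R_stud + 1/R_cav → R_core = 0.3126 K/W
R_outer = 0.018/(0.137×9.26) = 0.01419 K/W
R_total = 0.3276 K/W
Q = ΔT/R_total = 42/0.3276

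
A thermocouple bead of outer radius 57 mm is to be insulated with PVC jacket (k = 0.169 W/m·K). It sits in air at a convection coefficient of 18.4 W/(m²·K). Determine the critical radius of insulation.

For a sphere r_cr = 2k/h = 2×0.169/18.4
r_cr = 18.4 mm; since the bare radius (57 mm) is above r_cr, any added insulation will reduce heat loss.

r_cr ≈ 18.4 mm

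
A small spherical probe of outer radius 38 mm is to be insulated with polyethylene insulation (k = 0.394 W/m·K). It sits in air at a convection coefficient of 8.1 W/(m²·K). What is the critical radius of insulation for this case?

For a sphere r_cr = 2k/h = 2×0.394/8.1
r_cr = 97.3 mm; since the bare radius (38 mm) is below r_cr, adding a thin layer of insulation will *increase* heat loss.

r_cr ≈ 97.3 mm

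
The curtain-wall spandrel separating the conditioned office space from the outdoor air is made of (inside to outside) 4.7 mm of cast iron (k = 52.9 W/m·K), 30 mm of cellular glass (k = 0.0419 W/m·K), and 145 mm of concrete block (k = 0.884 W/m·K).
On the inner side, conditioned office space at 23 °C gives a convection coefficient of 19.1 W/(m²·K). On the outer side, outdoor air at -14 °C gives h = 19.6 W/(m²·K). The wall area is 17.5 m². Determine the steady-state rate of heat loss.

Q ≈ 658 W

Model the wall as resistances in series:
R_inner film = 1/(h_i·A) = 1/(19.1×17.5) = 0.002992 K/W
R_cast iron = L/(kA) = 0.0047/(52.9×17.5) = 5.077×10^-6 K/W
R_cellular glass = L/(kA) = 0.03/(0.0419×17.5) = 0.04091 K/W
R_concrete block = L/(kA) = 0.145/(0.884×17.5) = 0.009373 K/W
R_outer film = 1/(h_o·A) = 1/(19.6×17.5) = 0.002915 K/W
R_total = 0.0562 K/W
Q = ΔT / R_total = 37 / 0.0562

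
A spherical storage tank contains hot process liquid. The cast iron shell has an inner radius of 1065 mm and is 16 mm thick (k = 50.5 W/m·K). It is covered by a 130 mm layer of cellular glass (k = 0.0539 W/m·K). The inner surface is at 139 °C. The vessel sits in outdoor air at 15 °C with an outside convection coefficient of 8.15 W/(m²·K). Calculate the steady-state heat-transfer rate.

For a spherical shell R = (1/r₁ − 1/r₂)/(4πk); film R = 1/(h·4πr²). In series:
R_cast iron shell = (1/1.065 − 1/1.081)/(4π×50.5) = 2.19×10^-5 K/W
R_cellular glass = (1/1.081 − 1/1.211)/(4π×0.0539) = 0.1466 K/W
R_outer film = 1/(h·4πr_o²) = 1/(8.15×4π×1.211²) = 0.006658 K/W
R_total = 0.1533 K/W
Q = ΔT/R_total = 124/0.1533

Q ≈ 809 W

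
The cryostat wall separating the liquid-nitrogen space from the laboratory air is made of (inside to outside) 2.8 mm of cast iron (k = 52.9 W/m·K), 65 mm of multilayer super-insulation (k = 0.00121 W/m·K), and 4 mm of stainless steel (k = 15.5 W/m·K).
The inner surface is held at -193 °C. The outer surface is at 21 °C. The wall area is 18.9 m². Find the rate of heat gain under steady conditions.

Treating each layer as a thermal resistance in series:
R_cast iron = L/(kA) = 0.0028/(52.9×18.9) = 2.801×10^-6 K/W
R_multilayer super-insulation = L/(kA) = 0.065/(0.00121×18.9) = 2.842 K/W
R_stainless steel = L/(kA) = 0.004/(15.5×18.9) = 1.365×10^-5 K/W
R_total = 2.842 K/W
Q = ΔT / R_total = 214 / 2.842

Q ≈ 75.3 W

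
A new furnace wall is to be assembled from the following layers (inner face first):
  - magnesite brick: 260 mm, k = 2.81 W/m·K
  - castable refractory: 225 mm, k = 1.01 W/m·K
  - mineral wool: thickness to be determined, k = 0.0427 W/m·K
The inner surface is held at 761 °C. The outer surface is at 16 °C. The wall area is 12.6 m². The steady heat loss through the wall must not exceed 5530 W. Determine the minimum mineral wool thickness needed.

Model the wall as resistances in series:
R_magnesite brick = L/(kA) = 0.26/(2.81×12.6) = 0.007343 K/W
R_castable refractory = L/(kA) = 0.225/(1.01×12.6) = 0.01768 K/W
Sum of the known resistances R_other = 0.02502 K/W
Required total resistance R_tot = ΔT/Q_allow = 745/5530 = 0.1347 K/W
R_mineral wool = R_tot − R_other = 0.1097 K/W
L = R·k·A = 0.1097×0.0427×12.6

L ≈ 59 mm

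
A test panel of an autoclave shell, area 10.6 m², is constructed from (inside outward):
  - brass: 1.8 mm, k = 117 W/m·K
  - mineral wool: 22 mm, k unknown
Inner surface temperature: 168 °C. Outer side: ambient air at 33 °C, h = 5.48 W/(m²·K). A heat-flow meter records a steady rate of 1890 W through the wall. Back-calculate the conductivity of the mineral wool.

k ≈ 0.0383 W/(m·K)

Series thermal resistances:
R_brass = L/(kA) = 0.0018/(117×10.6) = 1.451×10^-6 K/W
R_outer film = 1/(h_o·A) = 1/(5.48×10.6) = 0.01722 K/W
Sum of known resistances R_other = 0.01722 K/W
Total R = ΔT/Q = 135/1890 = 0.07143 K/W
R_mineral wool = R_total − R_other = 0.05421 K/W
k = L/(R·A) = 0.022/(0.05421×10.6)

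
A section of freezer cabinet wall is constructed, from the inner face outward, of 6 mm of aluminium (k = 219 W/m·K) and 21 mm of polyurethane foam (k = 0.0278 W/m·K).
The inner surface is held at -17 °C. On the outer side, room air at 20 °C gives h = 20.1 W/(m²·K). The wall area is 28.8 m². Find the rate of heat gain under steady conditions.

Q ≈ 1320 W

Series thermal resistances:
R_aluminium = L/(kA) = 0.006/(219×28.8) = 9.513×10^-7 K/W
R_polyurethane foam = L/(kA) = 0.021/(0.0278×28.8) = 0.02623 K/W
R_outer film = 1/(h_o·A) = 1/(20.1×28.8) = 0.001727 K/W
R_total = 0.02796 K/W
Q = ΔT / R_total = 37 / 0.02796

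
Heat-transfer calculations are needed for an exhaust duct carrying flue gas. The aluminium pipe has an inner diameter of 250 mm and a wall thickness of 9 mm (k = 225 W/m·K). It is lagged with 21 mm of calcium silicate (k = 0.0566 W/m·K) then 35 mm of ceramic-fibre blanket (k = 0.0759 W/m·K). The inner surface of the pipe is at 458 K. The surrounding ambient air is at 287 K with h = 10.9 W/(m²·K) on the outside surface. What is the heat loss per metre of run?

q′ ≈ 187 W/m

Cylindrical conduction, so R = ln(r₂/r₁)/(2πkL) per layer, in series:
R_aluminium pipe wall = ln(134/125)/(2π×225×1) = 4.918×10^-5 K/W
R_calcium silicate = ln(155/134)/(2π×0.0566×1) = 0.4094 K/W
R_ceramic-fibre blanket = ln(190/155)/(2π×0.0759×1) = 0.4269 K/W
R_outer film = 1/(h_o·2πr_oL) = 1/(10.9×2π×0.19×1) = 0.07685 K/W
R_total = 0.9132 K/W
Q = ΔT/R_total = 171/0.9132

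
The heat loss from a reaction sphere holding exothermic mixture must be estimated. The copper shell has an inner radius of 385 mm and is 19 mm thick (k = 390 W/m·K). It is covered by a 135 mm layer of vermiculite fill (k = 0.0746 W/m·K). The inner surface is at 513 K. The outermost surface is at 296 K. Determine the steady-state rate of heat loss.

Spherical conduction: R = (1/r_in − 1/r_out)/(4πk) per layer; series-sum.
R_copper shell = (1/0.385 − 1/0.404)/(4π×390) = 2.493×10^-5 K/W
R_vermiculite fill = (1/0.404 − 1/0.539)/(4π×0.0746) = 0.6613 K/W
R_total = 0.6613 K/W
Q = ΔT/R_total = 217/0.6613

Q ≈ 328 W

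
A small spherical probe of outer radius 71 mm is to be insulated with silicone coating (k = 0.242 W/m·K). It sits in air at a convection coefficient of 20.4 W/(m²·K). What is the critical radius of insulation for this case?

r_cr ≈ 23.7 mm

For a sphere r_cr = 2k/h = 2×0.242/20.4
r_cr = 23.7 mm; since the bare radius (71 mm) is above r_cr, any added insulation will reduce heat loss.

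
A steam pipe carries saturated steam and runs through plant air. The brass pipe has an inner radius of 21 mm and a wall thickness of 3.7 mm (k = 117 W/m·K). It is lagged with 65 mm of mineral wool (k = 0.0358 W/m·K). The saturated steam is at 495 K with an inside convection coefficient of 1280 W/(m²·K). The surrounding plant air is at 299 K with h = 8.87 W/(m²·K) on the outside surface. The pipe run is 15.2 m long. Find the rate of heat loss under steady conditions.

Q ≈ 502 W

Cylindrical conduction, so R = ln(r₂/r₁)/(2πkL) per layer, in series:
R_inner film = 1/(h_i·2πr₁L) = 1/(1280×2π×0.021×15.2) = 3.895×10^-4 K/W
R_brass pipe wall = ln(24.7/21)/(2π×117×15.2) = 1.452×10^-5 K/W
R_mineral wool = ln(89.7/24.7)/(2π×0.0358×15.2) = 0.3772 K/W
R_outer film = 1/(h_o·2πr_oL) = 1/(8.87×2π×0.0897×15.2) = 0.01316 K/W
R_total = 0.3908 K/W
Q = ΔT/R_total = 196/0.3908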